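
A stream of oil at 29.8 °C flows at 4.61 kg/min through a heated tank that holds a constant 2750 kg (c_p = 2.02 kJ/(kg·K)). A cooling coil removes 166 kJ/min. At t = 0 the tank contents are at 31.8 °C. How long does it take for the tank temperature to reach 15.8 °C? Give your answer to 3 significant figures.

981 min

M c_p dT/dt = ṁ c_p (T_in − T) − Q̇.
τ = M/ṁ = 596.53 min; T_ss = T_in − Q̇/(ṁ c_p) = 11.974 °C.
T(t) = T_ss + (T₀ − T_ss) e^(−t/τ). Set T = 15.8:
e^(−t/τ) = (15.8 − 11.974)/(31.8 − 11.974) = 0.19298
t = −596.53 · ln(0.19298) = 981.38 min.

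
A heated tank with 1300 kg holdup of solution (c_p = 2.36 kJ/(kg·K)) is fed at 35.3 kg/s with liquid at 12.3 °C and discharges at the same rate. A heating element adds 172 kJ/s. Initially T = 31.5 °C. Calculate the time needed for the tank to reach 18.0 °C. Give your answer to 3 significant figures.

57.1 s

Unsteady energy balance on the tank contents: M c_p dT/dt = ṁ c_p (T_in − T) + 172.
τ = M/ṁ = 36.827 s; T_ss = T_in + Q̇/(ṁ c_p) = 14.365 °C.
T(t) = T_ss + (T₀ − T_ss) e^(−t/τ). Set T = 18.0:
e^(−t/τ) = (18.0 − 14.365)/(31.5 − 14.365) = 0.21216
t = −36.827 · ln(0.21216) = 57.098 s.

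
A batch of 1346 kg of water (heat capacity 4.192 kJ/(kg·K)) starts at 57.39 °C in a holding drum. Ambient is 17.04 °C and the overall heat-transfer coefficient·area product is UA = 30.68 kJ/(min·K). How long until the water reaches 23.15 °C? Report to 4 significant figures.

347.2 min

Heat balance on the well-mixed liquid: M c_p dT/dt = −UA(T − T_amb).
τ = M c_p/UA = 183.912 min; T_ss = T_amb = 17.0400 °C.
T(t) = T_ss + (T₀ − T_ss)e^(−t/τ); set T = 23.15:
t = −τ ln[(T − T_ss)/(T₀ − T_ss)] = −183.912 · ln(0.151425) = 347.165 min.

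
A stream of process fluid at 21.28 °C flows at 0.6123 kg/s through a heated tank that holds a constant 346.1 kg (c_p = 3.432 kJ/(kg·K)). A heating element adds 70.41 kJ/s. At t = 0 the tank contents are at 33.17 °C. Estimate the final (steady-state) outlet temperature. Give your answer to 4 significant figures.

54.79 °C

First-law balance (no shaft work): M c_p dT/dt = ṁ c_p (T_in − T) + 70.41.
At steady state dT/dt = 0 ⇒ T_ss = T_in + Q̇/(ṁ c_p) = 21.28 + 70.41/(0.6123·3.432) = 54.7860 °C.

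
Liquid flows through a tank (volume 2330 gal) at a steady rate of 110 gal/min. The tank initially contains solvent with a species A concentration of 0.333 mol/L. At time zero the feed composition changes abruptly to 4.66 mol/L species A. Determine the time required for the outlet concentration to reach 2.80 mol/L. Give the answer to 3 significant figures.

Unsteady species balance (constant V, well mixed): V dC/dt = Q(C_in − C), so τ = V/Q = 21.182 min.
C(t) = C_in + (C₀ − C_in) e^(−t/τ). Set C = 2.80 and solve for t:
e^(−t/τ) = (C − C_in)/(C₀ − C_in) = (2.80 − 4.66)/(0.333 − 4.66) = 0.42986
t = −τ ln(…) = 21.182 × 0.84430 = 17.884 min.

17.9 min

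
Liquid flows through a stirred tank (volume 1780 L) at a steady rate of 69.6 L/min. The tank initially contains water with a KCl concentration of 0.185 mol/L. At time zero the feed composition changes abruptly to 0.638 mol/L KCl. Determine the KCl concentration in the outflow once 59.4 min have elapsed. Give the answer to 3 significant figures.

0.594 mol/L

Mass balance on the solute (V constant): V dC/dt = Q(C_in − C).
Time constant τ = V/Q = 1780/69.6 = 25.575 min.
This is linear first-order; C(t) = C_in + (C₀ − C_in) e^(−t/τ).
C(59.4) = 0.638 + (0.185 − 0.638)·e^(−59.4/25.575) = 0.638 + (-0.45300)·0.098018 = 0.59360 mol/L.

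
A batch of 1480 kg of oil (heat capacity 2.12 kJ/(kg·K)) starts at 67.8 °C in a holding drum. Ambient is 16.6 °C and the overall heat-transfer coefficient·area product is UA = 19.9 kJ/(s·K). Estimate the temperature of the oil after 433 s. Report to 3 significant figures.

19.9 °C

M c_p dT/dt = −UA(T − T_amb).
dT/dt = (T_ss − T)/τ with T_ss = T_amb = 16.600 °C, τ = M c_p/UA = 1480·2.12/19.9 = 157.67 s.
This is linear first-order; T(t) = T_ss + (T₀ − T_ss) e^(−t/τ).
T(433) = 16.600 + (51.200)·0.064167 = 19.885 °C.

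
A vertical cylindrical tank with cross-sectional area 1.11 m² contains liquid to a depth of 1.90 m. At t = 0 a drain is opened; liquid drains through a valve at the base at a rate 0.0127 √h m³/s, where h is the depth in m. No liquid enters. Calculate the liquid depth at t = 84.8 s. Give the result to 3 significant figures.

Accumulation of liquid (constant cross-section A): A dh/dt = −0.0127 √h.
This is separable: 2 d(√h)/dt = −0.0127/A, so √h = √h₀ − (0.0127/(2A)) t.
√h = √1.90 − 0.0127·84.8/(2·1.11) = 1.3784 − 0.48512 = 0.89329.
h = 0.89329² = 0.79796 m.

0.798 m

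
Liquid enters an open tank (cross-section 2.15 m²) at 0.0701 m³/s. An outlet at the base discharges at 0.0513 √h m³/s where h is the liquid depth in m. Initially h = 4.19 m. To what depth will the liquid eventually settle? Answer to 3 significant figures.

A dh/dt = Q_in − 0.0513 √h. Steady state requires inflow = outflow:
Q_in = 0.0513 √h_ss ⇒ √h_ss = 0.0701/0.0513 = 1.3665.
h_ss = 1.3665² = 1.8672 m. (Since h₀ = 4.19 m > h_ss, the level will fall toward this value.)

1.87 m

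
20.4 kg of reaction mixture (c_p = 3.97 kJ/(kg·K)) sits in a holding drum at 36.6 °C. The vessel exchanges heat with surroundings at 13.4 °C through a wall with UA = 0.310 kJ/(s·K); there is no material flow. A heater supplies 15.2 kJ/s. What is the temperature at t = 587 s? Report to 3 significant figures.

59.7 °C

Heat balance on the well-mixed liquid: M c_p dT/dt = −UA(T − T_amb) + Q̇.
dT/dt = (T_ss − T)/τ with T_ss = T_amb + Q̇/UA = 13.4 + 15.2/0.310 = 62.432 °C, τ = M c_p/UA = 20.4·3.97/0.310 = 261.25 s.
Integrating: T(t) = T_ss + (T₀ − T_ss) e^(−t/τ).
T(587) = 62.432 + (-25.832)·0.10573 = 59.701 °C.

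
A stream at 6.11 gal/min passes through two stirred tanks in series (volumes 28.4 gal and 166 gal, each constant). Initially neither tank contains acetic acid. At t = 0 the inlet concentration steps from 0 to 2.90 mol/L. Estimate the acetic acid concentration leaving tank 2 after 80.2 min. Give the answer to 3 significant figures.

2.72 mol/L

Species balance on tank i: dCᵢ/dt = (Cᵢ₋₁ − Cᵢ)/τᵢ with τᵢ = Vᵢ/Q.
τ₁ = 28.4/6.11 = 4.6481 min; τ₂ = 166/6.11 = 27.169 min.
Solving the cascade with C₁(0)=C₂(0)=0 gives C₂(t) = C_in[1 − (τ₁ e^(−t/τ₁) − τ₂ e^(−t/τ₂))/(τ₁ − τ₂)].
At t = 80.2: e^(−t/τ₁) = 3.2104e-08, e^(−t/τ₂) = 0.052238.
C₂ = 2.90·[1 − (4.6481·3.2104e-08 − 27.169·0.052238)/(-22.520)] = 2.90·0.93698 = 2.7172 mol/L.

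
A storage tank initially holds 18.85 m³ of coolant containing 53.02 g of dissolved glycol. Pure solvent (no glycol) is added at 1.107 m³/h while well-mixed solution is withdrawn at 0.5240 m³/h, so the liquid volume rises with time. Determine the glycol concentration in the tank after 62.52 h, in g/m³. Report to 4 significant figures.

Total volume: dV/dt = Q_in − Q_out = 0.583000 m³/h, so V(t) = 18.85 + 0.583000 t and V(62.52) = 55.2992 m³.
No glycol enters, so dm/dt = −Q_out · (m/V).
Separate: dm/m = −Q_out dt/V(t) ⇒ ln(m/m₀) = −(Q_out/(Q_in−Q_out)) ln(V/V₀).
m = m₀ (V₀/V)^(Q_out/(Q_in−Q_out)) = 53.02 × (18.85/55.2992)^(0.898799) = 20.1528 g.
C = m/V = 20.1528/55.2992 = 0.364432 g/m³.

0.3644 g/m³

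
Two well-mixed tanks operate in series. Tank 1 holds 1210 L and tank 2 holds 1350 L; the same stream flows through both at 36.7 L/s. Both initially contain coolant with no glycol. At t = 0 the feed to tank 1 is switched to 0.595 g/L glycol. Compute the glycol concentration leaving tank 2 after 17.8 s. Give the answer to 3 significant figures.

0.0557 g/L

Each tank obeys Vᵢ dCᵢ/dt = Q(Cᵢ₋₁ − Cᵢ), so τᵢ = Vᵢ/Q.
τ₁ = 1210/36.7 = 32.970 s; τ₂ = 1350/36.7 = 36.785 s.
Solving the cascade with C₁(0)=C₂(0)=0 gives C₂(t) = C_in[1 − (τ₁ e^(−t/τ₁) − τ₂ e^(−t/τ₂))/(τ₁ − τ₂)].
At t = 17.8: e^(−t/τ₁) = 0.58282, e^(−t/τ₂) = 0.61638.
C₂ = 0.595·[1 − (32.970·0.58282 − 36.785·0.61638)/(-3.8147)] = 0.595·0.093556 = 0.055666 g/L.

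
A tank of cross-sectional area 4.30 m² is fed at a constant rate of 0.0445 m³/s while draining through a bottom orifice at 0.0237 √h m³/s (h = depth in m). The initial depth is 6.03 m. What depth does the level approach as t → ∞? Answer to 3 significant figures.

3.53 m

Level balance: A dh/dt = 0.0445 − 0.0237 √h. Setting dh/dt = 0:
Q_in = 0.0237 √h_ss ⇒ √h_ss = 0.0445/0.0237 = 1.8776.
h_ss = 1.8776² = 3.5255 m. (Since h₀ = 6.03 m > h_ss, the level will fall toward this value.)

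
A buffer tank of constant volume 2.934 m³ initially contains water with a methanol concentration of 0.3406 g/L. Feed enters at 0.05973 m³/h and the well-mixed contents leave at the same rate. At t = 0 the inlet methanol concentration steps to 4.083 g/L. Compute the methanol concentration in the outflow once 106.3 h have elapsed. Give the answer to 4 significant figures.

Mass balance on the solute (V constant): V dC/dt = Q(C_in − C).
Time constant τ = V/Q = 2.934/0.05973 = 49.1210 h.
This is linear first-order; C(t) = C_in + (C₀ − C_in) e^(−t/τ).
C(106.3) = 4.083 + (0.3406 − 4.083)·e^(−106.3/49.1210) = 4.083 + (-3.74240)·0.114860 = 3.65315 g/L.

3.653 g/L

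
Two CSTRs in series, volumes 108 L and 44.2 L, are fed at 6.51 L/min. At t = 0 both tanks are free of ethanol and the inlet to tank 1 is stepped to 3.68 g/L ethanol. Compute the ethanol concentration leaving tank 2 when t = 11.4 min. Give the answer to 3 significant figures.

Time constants: τᵢ = Vᵢ/Q for each well-mixed tank.
τ₁ = 108/6.51 = 16.590 min; τ₂ = 44.2/6.51 = 6.7896 min.
Tank 1: C₁ = C_in(1 − e^(−t/τ₁)). Tank 2 (τ₁ ≠ τ₂): C₂ = C_in[1 − (τ₁ e^(−t/τ₁) − τ₂ e^(−t/τ₂))/(τ₁ − τ₂)].
At t = 11.4: e^(−t/τ₁) = 0.50300, e^(−t/τ₂) = 0.18655.
C₂ = 3.68·[1 − (16.590·0.50300 − 6.7896·0.18655)/(9.8003)] = 3.68·0.27777 = 1.0222 g/L.

1.02 g/L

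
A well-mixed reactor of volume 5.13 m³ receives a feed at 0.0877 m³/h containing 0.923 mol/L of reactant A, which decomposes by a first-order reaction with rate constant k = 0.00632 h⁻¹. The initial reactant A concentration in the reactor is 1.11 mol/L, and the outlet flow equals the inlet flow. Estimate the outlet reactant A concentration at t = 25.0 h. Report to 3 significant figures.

0.917 mol/L

Species balance: V dC/dt = Q C_in − Q C − k V C.
This is linear with rate a = Q/V + k = 0.023416 h⁻¹.
C_ss = Q C_in/(Q + kV) = 0.67388 mol/L; C(t) = C_ss + (C₀ − C_ss) e^(−a t).
C(25.0) = 0.67388 + (0.43612)·e^(−0.023416·25.0) = 0.67388 + (0.43612)·0.55689 = 0.91675 mol/L.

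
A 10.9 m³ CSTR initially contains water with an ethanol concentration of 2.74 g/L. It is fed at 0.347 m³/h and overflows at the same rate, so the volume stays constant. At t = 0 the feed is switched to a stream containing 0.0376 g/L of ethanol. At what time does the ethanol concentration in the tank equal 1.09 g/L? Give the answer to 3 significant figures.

29.6 h

Unsteady species balance (constant V, well mixed): V dC/dt = Q(C_in − C), so τ = V/Q = 31.412 h.
C(t) = C_in + (C₀ − C_in) e^(−t/τ). Set C = 1.09 and solve for t:
e^(−t/τ) = (C − C_in)/(C₀ − C_in) = (1.09 − 0.0376)/(2.74 − 0.0376) = 0.38943
t = −τ ln(…) = 31.412 × 0.94307 = 29.624 h.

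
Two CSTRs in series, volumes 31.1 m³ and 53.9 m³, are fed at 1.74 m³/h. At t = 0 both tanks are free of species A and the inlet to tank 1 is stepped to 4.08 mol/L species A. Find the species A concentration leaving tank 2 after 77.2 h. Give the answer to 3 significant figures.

3.36 mol/L

Each tank obeys Vᵢ dCᵢ/dt = Q(Cᵢ₋₁ − Cᵢ), so τᵢ = Vᵢ/Q.
τ₁ = 31.1/1.74 = 17.874 h; τ₂ = 53.9/1.74 = 30.977 h.
Solving the cascade with C₁(0)=C₂(0)=0 gives C₂(t) = C_in[1 − (τ₁ e^(−t/τ₁) − τ₂ e^(−t/τ₂))/(τ₁ − τ₂)].
At t = 77.2: e^(−t/τ₁) = 0.013310, e^(−t/τ₂) = 0.082730.
C₂ = 4.08·[1 − (17.874·0.013310 − 30.977·0.082730)/(-13.103)] = 4.08·0.82258 = 3.3561 mol/L.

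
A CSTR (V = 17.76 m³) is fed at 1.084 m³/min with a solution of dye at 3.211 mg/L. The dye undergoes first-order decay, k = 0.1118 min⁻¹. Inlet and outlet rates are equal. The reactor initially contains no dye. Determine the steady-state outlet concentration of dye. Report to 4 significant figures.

1.134 mg/L

Species balance: V dC/dt = Q C_in − Q C − k V C.
At steady state: 0 = Q C_in − (Q + kV) C_ss, so C_ss = Q C_in/(Q + kV).
C_ss = 1.084·3.211/(1.084 + 0.1118·17.76) = 3.48072/3.06957 = 1.13395 mg/L.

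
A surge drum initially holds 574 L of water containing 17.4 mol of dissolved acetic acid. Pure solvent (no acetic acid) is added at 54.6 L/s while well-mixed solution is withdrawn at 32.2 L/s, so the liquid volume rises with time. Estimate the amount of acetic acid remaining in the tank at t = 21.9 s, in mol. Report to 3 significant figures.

Total volume: dV/dt = Q_in − Q_out = 22.400 L/s, so V(t) = 574 + 22.400 t and V(21.9) = 1064.6 L.
No acetic acid enters, so dm/dt = −Q_out · (m/V).
Separate: dm/m = −Q_out dt/V(t) ⇒ ln(m/m₀) = −(Q_out/(Q_in−Q_out)) ln(V/V₀).
m = m₀ (V₀/V)^(Q_out/(Q_in−Q_out)) = 17.4 × (574/1064.6)^(1.4375) = 7.1602 mol.

7.16 mol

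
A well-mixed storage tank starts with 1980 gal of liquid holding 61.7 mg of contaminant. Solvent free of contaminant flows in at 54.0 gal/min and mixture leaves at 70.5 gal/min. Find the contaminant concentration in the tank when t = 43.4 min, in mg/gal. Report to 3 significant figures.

Let m(t) be the amount of contaminant. Volume: V(t) = V₀ + (Q_in − Q_out) t = 1980 − 16.500 t; V(43.4) = 1263.9 gal.
No contaminant enters, so dm/dt = −Q_out · (m/V).
dm/m = −Q_out dt/(V₀ − 16.500 t); integrating gives ln(m/m₀) = −(Q_out/(Q_in−Q_out)) ln(V/V₀).
m = m₀ (V₀/V)^(Q_out/(Q_in−Q_out)) = 61.7 × (1980/1263.9)^(-4.2727) = 9.0637 mg.
C = m/V = 9.0637/1263.9 = 0.0071712 mg/gal.

0.00717 mg/gal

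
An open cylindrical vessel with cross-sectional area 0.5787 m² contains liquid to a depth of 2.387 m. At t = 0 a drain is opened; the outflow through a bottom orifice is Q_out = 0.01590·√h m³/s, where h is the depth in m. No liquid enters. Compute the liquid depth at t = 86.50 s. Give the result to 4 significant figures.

0.1272 m

A dh/dt = −Q_out = −0.01590 √h.
∫ h^(−1/2) dh = −(0.01590/A) ∫ dt, giving 2√h = 2√h₀ − (0.01590/A) t.
√h = √2.387 − 0.01590·86.50/(2·0.5787) = 1.54499 − 1.18831 = 0.356682.
h = 0.356682² = 0.127222 m.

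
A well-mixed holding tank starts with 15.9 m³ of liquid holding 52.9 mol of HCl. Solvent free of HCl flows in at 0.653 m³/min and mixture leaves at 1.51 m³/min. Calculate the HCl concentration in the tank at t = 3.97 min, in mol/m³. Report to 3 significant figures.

2.77 mol/m³

Let m(t) be the amount of HCl. Volume: V(t) = V₀ + (Q_in − Q_out) t = 15.9 − 0.85700 t; V(3.97) = 12.498 m³.
No HCl enters, so dm/dt = −Q_out · (m/V).
dm/m = −Q_out dt/(V₀ − 0.85700 t); integrating gives ln(m/m₀) = −(Q_out/(Q_in−Q_out)) ln(V/V₀).
m = m₀ (V₀/V)^(Q_out/(Q_in−Q_out)) = 52.9 × (15.9/12.498)^(-1.7620) = 34.611 mol.
C = m/V = 34.611/12.498 = 2.7694 mol/m³.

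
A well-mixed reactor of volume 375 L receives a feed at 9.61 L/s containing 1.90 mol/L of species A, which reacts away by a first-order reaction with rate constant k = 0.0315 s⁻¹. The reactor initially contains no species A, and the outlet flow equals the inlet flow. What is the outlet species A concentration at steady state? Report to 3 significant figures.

0.852 mol/L

Accumulation = in − out − consumed: V dC/dt = Q C_in − Q C − k V C.
Steady state (dC/dt = 0): C_ss = Q C_in/(Q + kV) = C_in/(1 + kV/Q).
C_ss = 9.61·1.90/(9.61 + 0.0315·375) = 18.259/21.422 = 0.85233 mol/L.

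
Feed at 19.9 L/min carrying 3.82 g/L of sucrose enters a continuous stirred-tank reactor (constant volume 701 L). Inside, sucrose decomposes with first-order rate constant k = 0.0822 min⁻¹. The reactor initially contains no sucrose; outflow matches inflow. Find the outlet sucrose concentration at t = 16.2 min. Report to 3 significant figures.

V dC/dt = Q(C_in − C) − k V C.
This is linear with rate a = Q/V + k = 0.11059 min⁻¹.
C_ss = Q C_in/(Q + kV) = 0.98060 g/L; C(t) = C_ss + (C₀ − C_ss) e^(−a t).
C(16.2) = 0.98060 + (-0.98060)·e^(−0.11059·16.2) = 0.98060 + (-0.98060)·0.16671 = 0.81713 g/L.

0.817 g/L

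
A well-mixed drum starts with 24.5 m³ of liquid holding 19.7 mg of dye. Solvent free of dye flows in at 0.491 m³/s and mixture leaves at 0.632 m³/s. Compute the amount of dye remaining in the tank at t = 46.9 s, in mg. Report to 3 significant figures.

Let m(t) be the amount of dye. Volume: V(t) = V₀ + (Q_in − Q_out) t = 24.5 − 0.14100 t; V(46.9) = 17.887 m³.
Species balance (pure solvent in): dm/dt = −Q_out · m/V(t).
dm/m = −Q_out dt/(V₀ − 0.14100 t); integrating gives ln(m/m₀) = −(Q_out/(Q_in−Q_out)) ln(V/V₀).
m = m₀ (V₀/V)^(Q_out/(Q_in−Q_out)) = 19.7 × (24.5/17.887)^(-4.4823) = 4.8092 mg.

4.81 mg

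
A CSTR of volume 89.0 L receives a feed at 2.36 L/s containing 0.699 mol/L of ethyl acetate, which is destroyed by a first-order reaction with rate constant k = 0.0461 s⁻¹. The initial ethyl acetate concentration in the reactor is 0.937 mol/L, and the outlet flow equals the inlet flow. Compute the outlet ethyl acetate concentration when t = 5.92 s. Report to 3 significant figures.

0.699 mol/L

Accumulation = in − out − consumed: V dC/dt = Q C_in − Q C − k V C.
dC/dt = (Q/V) C_in − (Q/V + k) C; effective rate a = Q/V + k = 0.026517 + 0.0461 = 0.072617 s⁻¹.
C_ss = Q C_in/(Q + kV) = 0.25525 mol/L; C(t) = C_ss + (C₀ − C_ss) e^(−a t).
C(5.92) = 0.25525 + (0.68175)·e^(−0.072617·5.92) = 0.25525 + (0.68175)·0.65058 = 0.69878 mol/L.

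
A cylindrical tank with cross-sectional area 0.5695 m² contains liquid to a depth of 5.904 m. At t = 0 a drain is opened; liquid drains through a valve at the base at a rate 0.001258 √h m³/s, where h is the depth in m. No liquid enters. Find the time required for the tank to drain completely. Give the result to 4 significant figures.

With no inflow, A dh/dt = −0.001258 √h.
Separate and integrate: 2(√h − √h₀) = −(0.001258/A) t.
Set h = 0: 2√h₀ = (0.001258/A) t_empty ⇒ t_empty = 2A√h₀/0.001258.
t_empty = 2·0.5695·√5.904/0.001258 = 1.13900·2.42981/0.001258 = 2199.97 s.

2200 s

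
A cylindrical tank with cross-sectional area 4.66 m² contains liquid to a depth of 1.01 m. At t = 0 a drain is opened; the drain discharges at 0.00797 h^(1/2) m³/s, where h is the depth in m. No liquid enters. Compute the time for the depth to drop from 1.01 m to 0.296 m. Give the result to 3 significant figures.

A dh/dt = −Q_out = −0.00797 √h.
Separate and integrate: 2(√h − √h₀) = −(0.00797/A) t.
t = 2A(√h₀ − √h)/0.00797 = 2·4.66·(√1.01 − √0.296)/0.00797
  = 9.3200 × (1.0050 − 0.54406) / 0.00797 = 539.00 s.

539 s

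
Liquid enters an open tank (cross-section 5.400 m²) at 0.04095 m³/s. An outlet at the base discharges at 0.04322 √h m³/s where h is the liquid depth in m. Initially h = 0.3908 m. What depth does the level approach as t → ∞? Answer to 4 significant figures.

Unsteady balance on liquid volume: A dh/dt = Q_in − 0.04322 √h. At steady state dh/dt = 0:
Q_in = 0.04322 √h_ss ⇒ √h_ss = 0.04095/0.04322 = 0.947478.
h_ss = 0.947478² = 0.897715 m. (Since h₀ = 0.3908 m < h_ss, the level will rise toward this value.)

0.8977 m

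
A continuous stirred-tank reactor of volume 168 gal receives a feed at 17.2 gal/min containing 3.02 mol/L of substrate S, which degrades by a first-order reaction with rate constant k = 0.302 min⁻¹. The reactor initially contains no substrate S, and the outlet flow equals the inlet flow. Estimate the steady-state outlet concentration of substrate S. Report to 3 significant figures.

Species balance: V dC/dt = Q C_in − Q C − k V C.
Steady state (dC/dt = 0): C_ss = Q C_in/(Q + kV) = C_in/(1 + kV/Q).
C_ss = 17.2·3.02/(17.2 + 0.302·168) = 51.944/67.936 = 0.76460 mol/L.

0.765 mol/L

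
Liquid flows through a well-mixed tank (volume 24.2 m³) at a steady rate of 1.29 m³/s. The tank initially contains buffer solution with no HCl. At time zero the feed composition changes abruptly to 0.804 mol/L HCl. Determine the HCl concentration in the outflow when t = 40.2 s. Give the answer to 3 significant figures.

Mass balance on the solute (V constant): V dC/dt = Q(C_in − C).
Time constant τ = V/Q = 24.2/1.29 = 18.760 s.
Integrating: C(t) = C_in + (C₀ − C_in) e^(−t/τ).
C(40.2) = 0.804 + (0 − 0.804)·e^(−40.2/18.760) = 0.804 + (-0.80400)·0.11732 = 0.70968 mol/L.

0.710 mol/L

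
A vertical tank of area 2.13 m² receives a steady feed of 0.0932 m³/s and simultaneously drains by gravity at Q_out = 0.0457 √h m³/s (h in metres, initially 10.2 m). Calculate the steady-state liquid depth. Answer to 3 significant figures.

4.16 m

Level balance: A dh/dt = 0.0932 − 0.0457 √h. Setting dh/dt = 0:
Q_in = 0.0457 √h_ss ⇒ √h_ss = 0.0932/0.0457 = 2.0394.
h_ss = 2.0394² = 4.1591 m. (Since h₀ = 10.2 m > h_ss, the level will fall toward this value.)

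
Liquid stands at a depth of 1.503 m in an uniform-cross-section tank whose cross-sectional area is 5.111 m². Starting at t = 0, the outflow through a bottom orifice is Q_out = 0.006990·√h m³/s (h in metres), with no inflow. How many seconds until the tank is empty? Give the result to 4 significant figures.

Mass balance (ρ constant): A dh/dt = −0.006990 √h.
This is separable: 2 d(√h)/dt = −0.006990/A, so √h = √h₀ − (0.006990/(2A)) t.
Tank is empty when √h = 0: t_empty = 2A√h₀/0.006990.
t_empty = 2·5.111·√1.503/0.006990 = 10.2220·1.22597/0.006990 = 1792.83 s.

1793 s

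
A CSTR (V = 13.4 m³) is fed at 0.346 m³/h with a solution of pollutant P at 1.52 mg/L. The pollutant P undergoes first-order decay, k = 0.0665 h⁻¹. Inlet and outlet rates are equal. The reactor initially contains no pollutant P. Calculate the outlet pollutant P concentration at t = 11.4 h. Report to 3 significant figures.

V dC/dt = Q(C_in − C) − k V C.
This is linear with rate a = Q/V + k = 0.092321 h⁻¹.
C_ss = Q C_in/(Q + kV) = 0.42512 mg/L; C(t) = C_ss + (C₀ − C_ss) e^(−a t).
C(11.4) = 0.42512 + (-0.42512)·e^(−0.092321·11.4) = 0.42512 + (-0.42512)·0.34908 = 0.27672 mg/L.

0.277 mg/L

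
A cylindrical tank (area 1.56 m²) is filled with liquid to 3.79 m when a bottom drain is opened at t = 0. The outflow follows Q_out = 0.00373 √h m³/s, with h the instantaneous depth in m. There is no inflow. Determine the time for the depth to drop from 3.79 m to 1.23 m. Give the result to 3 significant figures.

Unsteady balance on liquid volume: A dh/dt = −0.00373 √h.
Separate and integrate: 2(√h − √h₀) = −(0.00373/A) t.
t = 2A(√h₀ − √h)/0.00373 = 2·1.56·(√3.79 − √1.23)/0.00373
  = 3.1200 × (1.9468 − 1.1091) / 0.00373 = 700.74 s.

701 s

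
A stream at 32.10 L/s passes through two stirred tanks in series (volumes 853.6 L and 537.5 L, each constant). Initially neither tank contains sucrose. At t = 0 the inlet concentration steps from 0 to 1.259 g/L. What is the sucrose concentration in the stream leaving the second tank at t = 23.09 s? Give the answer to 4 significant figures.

Species balance on tank i: dCᵢ/dt = (Cᵢ₋₁ − Cᵢ)/τᵢ with τᵢ = Vᵢ/Q.
τ₁ = 853.6/32.10 = 26.5919 s; τ₂ = 537.5/32.10 = 16.7445 s.
Solving the cascade with C₁(0)=C₂(0)=0 gives C₂(t) = C_in[1 − (τ₁ e^(−t/τ₁) − τ₂ e^(−t/τ₂))/(τ₁ − τ₂)].
At t = 23.09: e^(−t/τ₁) = 0.419660, e^(−t/τ₂) = 0.251841.
C₂ = 1.259·[1 − (26.5919·0.419660 − 16.7445·0.251841)/(9.84735)] = 1.259·0.294978 = 0.371377 g/L.

0.3714 g/L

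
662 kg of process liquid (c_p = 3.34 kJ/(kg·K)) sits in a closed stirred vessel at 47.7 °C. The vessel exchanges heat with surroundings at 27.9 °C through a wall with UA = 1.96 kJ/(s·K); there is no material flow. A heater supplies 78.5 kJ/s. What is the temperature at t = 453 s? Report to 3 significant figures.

54.4 °C

M c_p dT/dt = −UA(T − T_amb) + Q̇.
dT/dt = (T_ss − T)/τ with T_ss = T_amb + Q̇/UA = 27.9 + 78.5/1.96 = 67.951 °C, τ = M c_p/UA = 662·3.34/1.96 = 1128.1 s.
Integrating: T(t) = T_ss + (T₀ − T_ss) e^(−t/τ).
T(453) = 67.951 + (-20.251)·0.66928 = 54.398 °C.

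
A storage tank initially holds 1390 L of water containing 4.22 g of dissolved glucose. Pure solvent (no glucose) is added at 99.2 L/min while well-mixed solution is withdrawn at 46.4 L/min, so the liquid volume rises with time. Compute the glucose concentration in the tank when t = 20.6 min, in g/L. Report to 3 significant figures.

Total volume: dV/dt = Q_in − Q_out = 52.800 L/min, so V(t) = 1390 + 52.800 t and V(20.6) = 2477.7 L.
Species balance (pure solvent in): dm/dt = −Q_out · m/V(t).
dm/m = −Q_out dt/(V₀ + 52.800 t); integrating gives ln(m/m₀) = −(Q_out/(Q_in−Q_out)) ln(V/V₀).
m = m₀ (V₀/V)^(Q_out/(Q_in−Q_out)) = 4.22 × (1390/2477.7)^(0.87879) = 2.5393 g.
C = m/V = 2.5393/2477.7 = 0.0010249 g/L.

0.00102 g/L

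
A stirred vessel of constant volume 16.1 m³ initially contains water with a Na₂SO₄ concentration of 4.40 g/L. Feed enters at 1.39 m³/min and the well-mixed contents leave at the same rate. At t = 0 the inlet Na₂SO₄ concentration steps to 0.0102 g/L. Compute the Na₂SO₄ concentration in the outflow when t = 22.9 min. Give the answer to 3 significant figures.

Transient balance on the dissolved component: V dC/dt = Q(C_in − C).
So dC/dt = (C_in − C)/τ with τ = V/Q = 16.1/1.39 = 11.583 min.
Integrating: C(t) = C_in + (C₀ − C_in) e^(−t/τ).
C(22.9) = 0.0102 + (4.40 − 0.0102)·e^(−22.9/11.583) = 0.0102 + (4.3898)·0.13847 = 0.61807 g/L.

0.618 g/L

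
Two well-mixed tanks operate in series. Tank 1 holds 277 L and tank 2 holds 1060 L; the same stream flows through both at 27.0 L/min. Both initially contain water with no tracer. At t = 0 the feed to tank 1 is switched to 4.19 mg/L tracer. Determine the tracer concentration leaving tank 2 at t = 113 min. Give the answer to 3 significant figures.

Each tank obeys Vᵢ dCᵢ/dt = Q(Cᵢ₋₁ − Cᵢ), so τᵢ = Vᵢ/Q.
τ₁ = 277/27.0 = 10.259 min; τ₂ = 1060/27.0 = 39.259 min.
Solving the cascade with C₁(0)=C₂(0)=0 gives C₂(t) = C_in[1 − (τ₁ e^(−t/τ₁) − τ₂ e^(−t/τ₂))/(τ₁ − τ₂)].
At t = 113: e^(−t/τ₁) = 1.6462e-05, e^(−t/τ₂) = 0.056230.
C₂ = 4.19·[1 − (10.259·1.6462e-05 − 39.259·0.056230)/(-29.000)] = 4.19·0.92388 = 3.8711 mg/L.

3.87 mg/L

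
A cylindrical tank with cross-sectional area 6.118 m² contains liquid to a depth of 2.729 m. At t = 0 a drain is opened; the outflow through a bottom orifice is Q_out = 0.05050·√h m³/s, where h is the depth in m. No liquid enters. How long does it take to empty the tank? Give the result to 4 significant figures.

400.3 s

Accumulation of liquid (constant cross-section A): A dh/dt = −0.05050 √h.
∫ h^(−1/2) dh = −(0.05050/A) ∫ dt, giving 2√h = 2√h₀ − (0.05050/A) t.
Tank is empty when √h = 0: t_empty = 2A√h₀/0.05050.
t_empty = 2·6.118·√2.729/0.05050 = 12.2360·1.65197/0.05050 = 400.267 s.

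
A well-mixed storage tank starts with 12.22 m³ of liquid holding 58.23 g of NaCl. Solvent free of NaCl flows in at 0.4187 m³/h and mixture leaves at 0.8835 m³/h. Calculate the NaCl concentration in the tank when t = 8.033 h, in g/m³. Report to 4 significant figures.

3.431 g/m³

Let m(t) be the amount of NaCl. Volume: V(t) = V₀ + (Q_in − Q_out) t = 12.22 − 0.464800 t; V(8.033) = 8.48626 m³.
Solute balance: dm/dt = 0 − Q_out C = −Q_out m/V(t).
dm/m = −Q_out dt/(V₀ − 0.464800 t); integrating gives ln(m/m₀) = −(Q_out/(Q_in−Q_out)) ln(V/V₀).
m = m₀ (V₀/V)^(Q_out/(Q_in−Q_out)) = 58.23 × (12.22/8.48626)^(-1.90082) = 29.1168 g.
C = m/V = 29.1168/8.48626 = 3.43105 g/m³.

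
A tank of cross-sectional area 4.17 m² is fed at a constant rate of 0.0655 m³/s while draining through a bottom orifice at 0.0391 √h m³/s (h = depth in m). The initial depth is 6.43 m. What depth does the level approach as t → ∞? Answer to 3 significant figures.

2.81 m

A dh/dt = Q_in − 0.0391 √h. Steady state requires inflow = outflow:
Q_in = 0.0391 √h_ss ⇒ √h_ss = 0.0655/0.0391 = 1.6752.
h_ss = 1.6752² = 2.8063 m. (Since h₀ = 6.43 m > h_ss, the level will fall toward this value.)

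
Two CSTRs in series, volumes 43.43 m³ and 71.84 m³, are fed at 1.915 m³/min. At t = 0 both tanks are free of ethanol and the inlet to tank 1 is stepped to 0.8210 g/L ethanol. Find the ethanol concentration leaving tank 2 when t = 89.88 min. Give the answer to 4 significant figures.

0.6557 g/L

Time constants: τᵢ = Vᵢ/Q for each well-mixed tank.
τ₁ = 43.43/1.915 = 22.6789 min; τ₂ = 71.84/1.915 = 37.5144 min.
Solving the cascade with C₁(0)=C₂(0)=0 gives C₂(t) = C_in[1 − (τ₁ e^(−t/τ₁) − τ₂ e^(−t/τ₂))/(τ₁ − τ₂)].
At t = 89.88: e^(−t/τ₁) = 0.0190029, e^(−t/τ₂) = 0.0910923.
C₂ = 0.8210·[1 − (22.6789·0.0190029 − 37.5144·0.0910923)/(-14.8355)] = 0.8210·0.798706 = 0.655737 g/L.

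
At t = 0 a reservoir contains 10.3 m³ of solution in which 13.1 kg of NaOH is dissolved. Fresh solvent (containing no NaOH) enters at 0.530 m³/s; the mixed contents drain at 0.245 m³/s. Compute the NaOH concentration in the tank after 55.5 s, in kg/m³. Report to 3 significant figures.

Let m(t) be the amount of NaOH. Volume: V(t) = V₀ + (Q_in − Q_out) t = 10.3 + 0.28500 t; V(55.5) = 26.118 m³.
No NaOH enters, so dm/dt = −Q_out · (m/V).
dm/m = −Q_out dt/(V₀ + 0.28500 t); integrating gives ln(m/m₀) = −(Q_out/(Q_in−Q_out)) ln(V/V₀).
m = m₀ (V₀/V)^(Q_out/(Q_in−Q_out)) = 13.1 × (10.3/26.118)^(0.85965) = 5.8870 kg.
C = m/V = 5.8870/26.118 = 0.22540 kg/m³.

0.225 kg/m³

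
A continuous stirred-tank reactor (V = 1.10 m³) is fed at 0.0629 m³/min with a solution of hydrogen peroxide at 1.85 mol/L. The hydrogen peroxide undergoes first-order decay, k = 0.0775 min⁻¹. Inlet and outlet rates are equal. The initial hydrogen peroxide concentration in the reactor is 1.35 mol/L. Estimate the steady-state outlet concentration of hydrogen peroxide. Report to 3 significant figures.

Species balance: V dC/dt = Q C_in − Q C − k V C.
At steady state: 0 = Q C_in − (Q + kV) C_ss, so C_ss = Q C_in/(Q + kV).
C_ss = 0.0629·1.85/(0.0629 + 0.0775·1.10) = 0.11636/0.14815 = 0.78545 mol/L.

0.785 mol/L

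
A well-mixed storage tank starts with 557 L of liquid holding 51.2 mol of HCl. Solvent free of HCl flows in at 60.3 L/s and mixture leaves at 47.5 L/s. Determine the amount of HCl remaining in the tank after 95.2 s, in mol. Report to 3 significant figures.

Let m(t) be the amount of HCl. Volume: V(t) = V₀ + (Q_in − Q_out) t = 557 + 12.800 t; V(95.2) = 1775.6 L.
No HCl enters, so dm/dt = −Q_out · (m/V).
dm/m = −Q_out dt/(V₀ + 12.800 t); integrating gives ln(m/m₀) = −(Q_out/(Q_in−Q_out)) ln(V/V₀).
m = m₀ (V₀/V)^(Q_out/(Q_in−Q_out)) = 51.2 × (557/1775.6)^(3.7109) = 0.69324 mol.

0.693 mol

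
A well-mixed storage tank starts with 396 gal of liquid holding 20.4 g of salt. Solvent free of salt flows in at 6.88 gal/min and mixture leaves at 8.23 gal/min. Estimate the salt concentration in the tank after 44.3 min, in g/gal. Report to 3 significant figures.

Total volume: dV/dt = Q_in − Q_out = -1.3500 gal/min, so V(t) = 396 − 1.3500 t and V(44.3) = 336.19 gal.
No salt enters, so dm/dt = −Q_out · (m/V).
dm/m = −Q_out dt/(V₀ − 1.3500 t); integrating gives ln(m/m₀) = −(Q_out/(Q_in−Q_out)) ln(V/V₀).
m = m₀ (V₀/V)^(Q_out/(Q_in−Q_out)) = 20.4 × (396/336.19)^(-6.0963) = 7.5190 g.
C = m/V = 7.5190/336.19 = 0.022365 g/gal.

0.0224 g/gal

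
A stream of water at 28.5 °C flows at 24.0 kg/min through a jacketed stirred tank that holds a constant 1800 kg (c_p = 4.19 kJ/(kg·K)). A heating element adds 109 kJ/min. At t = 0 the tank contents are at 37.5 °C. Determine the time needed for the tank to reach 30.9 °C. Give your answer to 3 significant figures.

135 min

M c_p dT/dt = ṁ c_p (T_in − T) + Q̇.
τ = M/ṁ = 75.000 min; T_ss = T_in + Q̇/(ṁ c_p) = 29.584 °C.
T(t) = T_ss + (T₀ − T_ss) e^(−t/τ). Set T = 30.9:
e^(−t/τ) = (30.9 − 29.584)/(37.5 − 29.584) = 0.16625
t = −75.000 · ln(0.16625) = 134.57 min.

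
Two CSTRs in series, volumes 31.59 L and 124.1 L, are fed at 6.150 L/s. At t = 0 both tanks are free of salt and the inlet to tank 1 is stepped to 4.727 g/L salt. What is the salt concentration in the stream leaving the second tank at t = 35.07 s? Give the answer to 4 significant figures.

3.613 g/L

Time constants: τᵢ = Vᵢ/Q for each well-mixed tank.
τ₁ = 31.59/6.150 = 5.13659 s; τ₂ = 124.1/6.150 = 20.1789 s.
Solving the cascade with C₁(0)=C₂(0)=0 gives C₂(t) = C_in[1 − (τ₁ e^(−t/τ₁) − τ₂ e^(−t/τ₂))/(τ₁ − τ₂)].
At t = 35.07: e^(−t/τ₁) = 0.00108357, e^(−t/τ₂) = 0.175879.
C₂ = 4.727·[1 − (5.13659·0.00108357 − 20.1789·0.175879)/(-15.0423)] = 4.727·0.764432 = 3.61347 g/L.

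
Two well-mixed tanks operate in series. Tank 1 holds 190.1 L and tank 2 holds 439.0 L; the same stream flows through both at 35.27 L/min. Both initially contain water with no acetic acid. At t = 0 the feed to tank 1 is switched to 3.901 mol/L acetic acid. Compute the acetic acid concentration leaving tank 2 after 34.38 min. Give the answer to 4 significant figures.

3.472 mol/L

Each tank obeys Vᵢ dCᵢ/dt = Q(Cᵢ₋₁ − Cᵢ), so τᵢ = Vᵢ/Q.
τ₁ = 190.1/35.27 = 5.38985 min; τ₂ = 439.0/35.27 = 12.4468 min.
Solving the cascade with C₁(0)=C₂(0)=0 gives C₂(t) = C_in[1 − (τ₁ e^(−t/τ₁) − τ₂ e^(−t/τ₂))/(τ₁ − τ₂)].
At t = 34.38: e^(−t/τ₁) = 0.00169740, e^(−t/τ₂) = 0.0631560.
C₂ = 3.901·[1 − (5.38985·0.00169740 − 12.4468·0.0631560)/(-7.05699)] = 3.901·0.889904 = 3.47152 mol/L.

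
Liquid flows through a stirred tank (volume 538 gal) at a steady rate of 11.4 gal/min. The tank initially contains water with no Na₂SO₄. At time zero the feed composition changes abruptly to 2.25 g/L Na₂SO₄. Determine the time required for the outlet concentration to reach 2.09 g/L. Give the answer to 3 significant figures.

Species balance: V dC/dt = Q(C_in − C) ⇒ τ = V/Q = 47.193 min.
C(t) = C_in + (C₀ − C_in) e^(−t/τ). Set C = 2.09 and solve for t:
e^(−t/τ) = (C − C_in)/(C₀ − C_in) = (2.09 − 2.25)/(0 − 2.25) = 0.071111
t = −τ ln(…) = 47.193 × 2.6435 = 124.76 min.

125 min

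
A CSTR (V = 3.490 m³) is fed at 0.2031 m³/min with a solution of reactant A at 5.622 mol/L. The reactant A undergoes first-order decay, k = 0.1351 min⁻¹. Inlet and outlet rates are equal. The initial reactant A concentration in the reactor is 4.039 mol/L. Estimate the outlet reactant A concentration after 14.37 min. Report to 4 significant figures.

1.839 mol/L

V dC/dt = Q(C_in − C) − k V C.
dC/dt = (Q/V) C_in − (Q/V + k) C; effective rate a = Q/V + k = 0.0581948 + 0.1351 = 0.193295 min⁻¹.
C_ss = Q C_in/(Q + kV) = 1.69260 mol/L; C(t) = C_ss + (C₀ − C_ss) e^(−a t).
C(14.37) = 1.69260 + (2.34640)·e^(−0.193295·14.37) = 1.69260 + (2.34640)·0.0621847 = 1.83851 mol/L.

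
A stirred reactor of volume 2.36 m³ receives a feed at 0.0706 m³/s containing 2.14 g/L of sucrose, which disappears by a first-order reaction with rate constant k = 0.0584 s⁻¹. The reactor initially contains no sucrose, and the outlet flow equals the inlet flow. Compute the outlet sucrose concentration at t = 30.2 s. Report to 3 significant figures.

Species balance: V dC/dt = Q C_in − Q C − k V C.
This is linear with rate a = Q/V + k = 0.088315 s⁻¹.
C_ss = Q C_in/(Q + kV) = 0.72489 g/L; C(t) = C_ss + (C₀ − C_ss) e^(−a t).
C(30.2) = 0.72489 + (-0.72489)·e^(−0.088315·30.2) = 0.72489 + (-0.72489)·0.069452 = 0.67454 g/L.

0.675 g/L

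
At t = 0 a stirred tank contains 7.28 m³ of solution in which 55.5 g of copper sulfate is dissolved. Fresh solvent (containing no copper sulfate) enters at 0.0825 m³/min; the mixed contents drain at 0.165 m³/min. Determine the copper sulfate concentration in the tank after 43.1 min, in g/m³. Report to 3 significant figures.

Let m(t) be the amount of copper sulfate. Volume: V(t) = V₀ + (Q_in − Q_out) t = 7.28 − 0.082500 t; V(43.1) = 3.7243 m³.
No copper sulfate enters, so dm/dt = −Q_out · (m/V).
Separate: dm/m = −Q_out dt/V(t) ⇒ ln(m/m₀) = −(Q_out/(Q_in−Q_out)) ln(V/V₀).
m = m₀ (V₀/V)^(Q_out/(Q_in−Q_out)) = 55.5 × (7.28/3.7243)^(-2.0000) = 14.525 g.
C = m/V = 14.525/3.7243 = 3.9000 g/m³.

3.90 g/m³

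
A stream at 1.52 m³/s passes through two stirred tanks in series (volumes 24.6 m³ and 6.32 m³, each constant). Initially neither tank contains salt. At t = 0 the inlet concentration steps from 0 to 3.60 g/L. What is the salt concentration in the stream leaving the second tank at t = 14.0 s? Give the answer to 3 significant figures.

Species balance on tank i: dCᵢ/dt = (Cᵢ₋₁ − Cᵢ)/τᵢ with τᵢ = Vᵢ/Q.
τ₁ = 24.6/1.52 = 16.184 s; τ₂ = 6.32/1.52 = 4.1579 s.
Tank 1: C₁ = C_in(1 − e^(−t/τ₁)). Tank 2 (τ₁ ≠ τ₂): C₂ = C_in[1 − (τ₁ e^(−t/τ₁) − τ₂ e^(−t/τ₂))/(τ₁ − τ₂)].
At t = 14.0: e^(−t/τ₁) = 0.42103, e^(−t/τ₂) = 0.034490.
C₂ = 3.60·[1 − (16.184·0.42103 − 4.1579·0.034490)/(12.026)] = 3.60·0.44532 = 1.6032 g/L.

1.60 g/L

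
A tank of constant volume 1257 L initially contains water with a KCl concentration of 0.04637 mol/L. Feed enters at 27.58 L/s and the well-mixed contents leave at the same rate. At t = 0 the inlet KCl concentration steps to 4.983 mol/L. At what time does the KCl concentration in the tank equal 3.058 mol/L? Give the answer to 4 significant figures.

Transient balance on the dissolved component: V dC/dt = Q(C_in − C), so τ = V/Q = 45.5765 s.
C(t) = C_in + (C₀ − C_in) e^(−t/τ). Set C = 3.058 and solve for t:
e^(−t/τ) = (C − C_in)/(C₀ − C_in) = (3.058 − 4.983)/(0.04637 − 4.983) = 0.389942
t = −τ ln(…) = 45.5765 × 0.941757 = 42.9220 s.

42.92 s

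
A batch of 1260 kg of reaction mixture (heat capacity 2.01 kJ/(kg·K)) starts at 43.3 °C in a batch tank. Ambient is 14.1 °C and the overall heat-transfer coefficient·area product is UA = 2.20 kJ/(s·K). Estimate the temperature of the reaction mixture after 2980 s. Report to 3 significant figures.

Lumped-capacitance energy balance: M c_p dT/dt = UA(T_amb − T).
dT/dt = (T_ss − T)/τ with T_ss = T_amb = 14.100 °C, τ = M c_p/UA = 1260·2.01/2.20 = 1151.2 s.
Solution: T(t) = T_ss + (T₀ − T_ss) e^(−t/τ).
T(2980) = 14.100 + (29.200)·0.075122 = 16.294 °C.

16.3 °C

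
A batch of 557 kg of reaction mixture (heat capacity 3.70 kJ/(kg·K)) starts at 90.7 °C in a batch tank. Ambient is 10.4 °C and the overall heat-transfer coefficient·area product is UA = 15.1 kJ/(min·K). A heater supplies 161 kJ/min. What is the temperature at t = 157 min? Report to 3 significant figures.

43.1 °C

Energy balance: M c_p dT/dt = −UA(T − T_amb) + Q̇.
dT/dt = (T_ss − T)/τ with T_ss = T_amb + Q̇/UA = 10.4 + 161/15.1 = 21.062 °C, τ = M c_p/UA = 557·3.70/15.1 = 136.48 min.
Solution: T(t) = T_ss + (T₀ − T_ss) e^(−t/τ).
T(157) = 21.062 + (69.638)·0.31653 = 43.105 °C.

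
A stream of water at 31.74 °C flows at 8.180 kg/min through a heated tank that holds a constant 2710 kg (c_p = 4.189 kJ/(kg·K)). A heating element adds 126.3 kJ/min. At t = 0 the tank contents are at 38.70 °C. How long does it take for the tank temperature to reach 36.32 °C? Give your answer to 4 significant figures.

430.0 min

First-law balance (no shaft work): M c_p dT/dt = ṁ c_p (T_in − T) + 126.3.
τ = M/ṁ = 331.296 min; T_ss = T_in + Q̇/(ṁ c_p) = 35.4259 °C.
T(t) = T_ss + (T₀ − T_ss) e^(−t/τ). Set T = 36.32:
e^(−t/τ) = (36.32 − 35.4259)/(38.70 − 35.4259) = 0.273090
t = −331.296 · ln(0.273090) = 430.007 min.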